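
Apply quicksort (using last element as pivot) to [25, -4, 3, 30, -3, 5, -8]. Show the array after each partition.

Partition 1: pivot=-8 at index 0 -> [-8, -4, 3, 30, -3, 5, 25]
Partition 2: pivot=25 at index 5 -> [-8, -4, 3, -3, 5, 25, 30]
Partition 3: pivot=5 at index 4 -> [-8, -4, 3, -3, 5, 25, 30]
Partition 4: pivot=-3 at index 2 -> [-8, -4, -3, 3, 5, 25, 30]


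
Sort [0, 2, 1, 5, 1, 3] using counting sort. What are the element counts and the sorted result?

Count array: [1, 2, 1, 1, 0, 1]
(count[i] = number of elements equal to i)
Cumulative count: [1, 3, 4, 5, 5, 6]
Sorted: [0, 1, 1, 2, 3, 5]


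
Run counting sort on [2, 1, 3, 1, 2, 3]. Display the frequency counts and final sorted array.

Count array: [0, 2, 2, 2]
(count[i] = number of elements equal to i)
Cumulative count: [0, 2, 4, 6]
Sorted: [1, 1, 2, 2, 3, 3]


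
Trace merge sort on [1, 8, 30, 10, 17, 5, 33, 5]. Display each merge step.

Divide and conquer:
  Merge [1] + [8] -> [1, 8]
  Merge [30] + [10] -> [10, 30]
  Merge [1, 8] + [10, 30] -> [1, 8, 10, 30]
  Merge [17] + [5] -> [5, 17]
  Merge [33] + [5] -> [5, 33]
  Merge [5, 17] + [5, 33] -> [5, 5, 17, 33]
  Merge [1, 8, 10, 30] + [5, 5, 17, 33] -> [1, 5, 5, 8, 10, 17, 30, 33]


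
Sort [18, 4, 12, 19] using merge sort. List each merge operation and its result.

Divide and conquer:
  Merge [18] + [4] -> [4, 18]
  Merge [12] + [19] -> [12, 19]
  Merge [4, 18] + [12, 19] -> [4, 12, 18, 19]


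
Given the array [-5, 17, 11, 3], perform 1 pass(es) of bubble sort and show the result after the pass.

After pass 1: [-5, 11, 3, 17] (2 swaps)
Total swaps: 2


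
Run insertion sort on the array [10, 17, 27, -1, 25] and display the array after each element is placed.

First element 10 is already 'sorted'
Insert 17: shifted 0 elements -> [10, 17, 27, -1, 25]
Insert 27: shifted 0 elements -> [10, 17, 27, -1, 25]
Insert -1: shifted 3 elements -> [-1, 10, 17, 27, 25]
Insert 25: shifted 1 elements -> [-1, 10, 17, 25, 27]


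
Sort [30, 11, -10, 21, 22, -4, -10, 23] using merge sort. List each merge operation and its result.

Divide and conquer:
  Merge [30] + [11] -> [11, 30]
  Merge [-10] + [21] -> [-10, 21]
  Merge [11, 30] + [-10, 21] -> [-10, 11, 21, 30]
  Merge [22] + [-4] -> [-4, 22]
  Merge [-10] + [23] -> [-10, 23]
  Merge [-4, 22] + [-10, 23] -> [-10, -4, 22, 23]
  Merge [-10, 11, 21, 30] + [-10, -4, 22, 23] -> [-10, -10, -4, 11, 21, 22, 23, 30]


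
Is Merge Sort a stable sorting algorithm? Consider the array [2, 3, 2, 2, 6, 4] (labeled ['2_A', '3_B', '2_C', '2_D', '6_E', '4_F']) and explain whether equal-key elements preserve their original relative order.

Trace Merge Sort on the labeled array (the key is the number; the letter only tracks identity):
  Merge [3_B] + [2_C] -> [2_C, 3_B]
  Merge [2_A] + [2_C, 3_B] -> [2_A, 2_C, 3_B]
  Merge [6_E] + [4_F] -> [4_F, 6_E]
  Merge [2_D] + [4_F, 6_E] -> [2_D, 4_F, 6_E]
  Merge [2_A, 2_C, 3_B] + [2_D, 4_F, 6_E] -> [2_A, 2_C, 2_D, 3_B, 4_F, 6_E]
Final order: [2_A, 2_C, 2_D, 3_B, 4_F, 6_E]
Equal keys:
  value 2: originally 2_A, 2_C, 2_D; after sorting 2_A, 2_C, 2_D -> order preserved
All equal keys kept their original relative order. Merge Sort is stable: when the heads of the two halves are equal the merge takes from the left half first.
Answer: Stable


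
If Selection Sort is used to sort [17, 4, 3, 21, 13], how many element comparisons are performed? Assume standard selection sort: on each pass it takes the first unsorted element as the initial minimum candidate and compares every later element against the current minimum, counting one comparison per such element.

Pass 1: scan indices 1..4 for the minimum = 4 comparison(s); min is 3, place at index 0 -> [3, 4, 17, 21, 13]
Pass 2: scan indices 2..4 for the minimum = 3 comparison(s); min is 4, place at index 1 -> [3, 4, 17, 21, 13]
Pass 3: scan indices 3..4 for the minimum = 2 comparison(s); min is 13, place at index 2 -> [3, 4, 13, 21, 17]
Pass 4: scan indices 4..4 for the minimum = 1 comparison(s); min is 17, place at index 3 -> [3, 4, 13, 17, 21]
Selection sort always scans the whole unsorted suffix, so the count is (n-1) + (n-2) + ... + 1 = n(n-1)/2 = 5*4/2 = 10 regardless of the input order.
Total comparisons: 4 + 3 + 2 + 1 = 10


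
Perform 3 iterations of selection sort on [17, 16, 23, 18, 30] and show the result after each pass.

Pass 1: Select minimum 16 at index 1, swap -> [16, 17, 23, 18, 30]
Pass 2: Select minimum 17 at index 1, swap -> [16, 17, 23, 18, 30]
Pass 3: Select minimum 18 at index 3, swap -> [16, 17, 18, 23, 30]


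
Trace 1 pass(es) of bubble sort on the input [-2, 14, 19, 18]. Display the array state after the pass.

After pass 1: [-2, 14, 18, 19] (1 swaps)
Total swaps: 1


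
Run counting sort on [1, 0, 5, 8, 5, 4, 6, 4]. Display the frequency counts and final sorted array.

Count array: [1, 1, 0, 0, 2, 2, 1, 0, 1]
(count[i] = number of elements equal to i)
Cumulative count: [1, 2, 2, 2, 4, 6, 7, 7, 8]
Sorted: [0, 1, 4, 4, 5, 5, 6, 8]


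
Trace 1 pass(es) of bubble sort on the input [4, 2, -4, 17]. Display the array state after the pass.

After pass 1: [2, -4, 4, 17] (2 swaps)
Total swaps: 2


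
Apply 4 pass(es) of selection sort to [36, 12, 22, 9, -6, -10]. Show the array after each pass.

Pass 1: Select minimum -10 at index 5, swap -> [-10, 12, 22, 9, -6, 36]
Pass 2: Select minimum -6 at index 4, swap -> [-10, -6, 22, 9, 12, 36]
Pass 3: Select minimum 9 at index 3, swap -> [-10, -6, 9, 22, 12, 36]
Pass 4: Select minimum 12 at index 4, swap -> [-10, -6, 9, 12, 22, 36]


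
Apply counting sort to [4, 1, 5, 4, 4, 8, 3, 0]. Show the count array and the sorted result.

Count array: [1, 1, 0, 1, 3, 1, 0, 0, 1]
(count[i] = number of elements equal to i)
Cumulative count: [1, 2, 2, 3, 6, 7, 7, 7, 8]
Sorted: [0, 1, 3, 4, 4, 4, 5, 8]


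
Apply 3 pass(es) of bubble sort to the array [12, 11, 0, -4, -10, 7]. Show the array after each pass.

After pass 1: [11, 0, -4, -10, 7, 12] (5 swaps)
After pass 2: [0, -4, -10, 7, 11, 12] (4 swaps)
After pass 3: [-4, -10, 0, 7, 11, 12] (2 swaps)
Total swaps: 11


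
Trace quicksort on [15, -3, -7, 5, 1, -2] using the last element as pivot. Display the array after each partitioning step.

Partition 1: pivot=-2 at index 2 -> [-3, -7, -2, 5, 1, 15]
Partition 2: pivot=-7 at index 0 -> [-7, -3, -2, 5, 1, 15]
Partition 3: pivot=15 at index 5 -> [-7, -3, -2, 5, 1, 15]
Partition 4: pivot=1 at index 3 -> [-7, -3, -2, 1, 5, 15]


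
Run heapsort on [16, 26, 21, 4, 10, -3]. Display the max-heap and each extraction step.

Build heap: [26, 16, 21, 4, 10, -3]
Extract 26: [21, 16, -3, 4, 10, 26]
Extract 21: [16, 10, -3, 4, 21, 26]
Extract 16: [10, 4, -3, 16, 21, 26]
Extract 10: [4, -3, 10, 16, 21, 26]
Extract 4: [-3, 4, 10, 16, 21, 26]


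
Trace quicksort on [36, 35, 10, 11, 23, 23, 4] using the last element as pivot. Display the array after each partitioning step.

Partition 1: pivot=4 at index 0 -> [4, 35, 10, 11, 23, 23, 36]
Partition 2: pivot=36 at index 6 -> [4, 35, 10, 11, 23, 23, 36]
Partition 3: pivot=23 at index 4 -> [4, 10, 11, 23, 23, 35, 36]
Partition 4: pivot=23 at index 3 -> [4, 10, 11, 23, 23, 35, 36]
Partition 5: pivot=11 at index 2 -> [4, 10, 11, 23, 23, 35, 36]


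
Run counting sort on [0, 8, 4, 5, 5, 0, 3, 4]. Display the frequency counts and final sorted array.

Count array: [2, 0, 0, 1, 2, 2, 0, 0, 1]
(count[i] = number of elements equal to i)
Cumulative count: [2, 2, 2, 3, 5, 7, 7, 7, 8]
Sorted: [0, 0, 3, 4, 4, 5, 5, 8]


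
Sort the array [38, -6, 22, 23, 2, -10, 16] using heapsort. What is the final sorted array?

Build heap: [38, 23, 22, -6, 2, -10, 16]
Extract 38: [23, 16, 22, -6, 2, -10, 38]
Extract 23: [22, 16, -10, -6, 2, 23, 38]
Extract 22: [16, 2, -10, -6, 22, 23, 38]
Extract 16: [2, -6, -10, 16, 22, 23, 38]
Extract 2: [-6, -10, 2, 16, 22, 23, 38]
Extract -6: [-10, -6, 2, 16, 22, 23, 38]


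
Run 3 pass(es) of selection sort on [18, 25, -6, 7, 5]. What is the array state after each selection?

Pass 1: Select minimum -6 at index 2, swap -> [-6, 25, 18, 7, 5]
Pass 2: Select minimum 5 at index 4, swap -> [-6, 5, 18, 7, 25]
Pass 3: Select minimum 7 at index 3, swap -> [-6, 5, 7, 18, 25]


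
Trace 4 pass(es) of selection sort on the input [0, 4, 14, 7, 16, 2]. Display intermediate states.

Pass 1: Select minimum 0 at index 0, swap -> [0, 4, 14, 7, 16, 2]
Pass 2: Select minimum 2 at index 5, swap -> [0, 2, 14, 7, 16, 4]
Pass 3: Select minimum 4 at index 5, swap -> [0, 2, 4, 7, 16, 14]
Pass 4: Select minimum 7 at index 3, swap -> [0, 2, 4, 7, 16, 14]


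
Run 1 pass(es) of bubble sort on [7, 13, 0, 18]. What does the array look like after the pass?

After pass 1: [7, 0, 13, 18] (1 swaps)
Total swaps: 1


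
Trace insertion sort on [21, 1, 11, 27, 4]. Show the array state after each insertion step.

First element 21 is already 'sorted'
Insert 1: shifted 1 elements -> [1, 21, 11, 27, 4]
Insert 11: shifted 1 elements -> [1, 11, 21, 27, 4]
Insert 27: shifted 0 elements -> [1, 11, 21, 27, 4]
Insert 4: shifted 3 elements -> [1, 4, 11, 21, 27]


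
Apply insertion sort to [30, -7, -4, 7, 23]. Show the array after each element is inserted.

First element 30 is already 'sorted'
Insert -7: shifted 1 elements -> [-7, 30, -4, 7, 23]
Insert -4: shifted 1 elements -> [-7, -4, 30, 7, 23]
Insert 7: shifted 1 elements -> [-7, -4, 7, 30, 23]
Insert 23: shifted 1 elements -> [-7, -4, 7, 23, 30]


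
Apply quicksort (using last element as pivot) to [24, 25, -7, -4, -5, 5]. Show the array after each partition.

Partition 1: pivot=5 at index 3 -> [-7, -4, -5, 5, 24, 25]
Partition 2: pivot=-5 at index 1 -> [-7, -5, -4, 5, 24, 25]
Partition 3: pivot=25 at index 5 -> [-7, -5, -4, 5, 24, 25]


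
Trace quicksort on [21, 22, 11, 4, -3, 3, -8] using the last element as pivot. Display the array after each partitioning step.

Partition 1: pivot=-8 at index 0 -> [-8, 22, 11, 4, -3, 3, 21]
Partition 2: pivot=21 at index 5 -> [-8, 11, 4, -3, 3, 21, 22]
Partition 3: pivot=3 at index 2 -> [-8, -3, 3, 11, 4, 21, 22]
Partition 4: pivot=4 at index 3 -> [-8, -3, 3, 4, 11, 21, 22]


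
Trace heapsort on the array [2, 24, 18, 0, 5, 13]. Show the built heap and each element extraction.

Build heap: [24, 5, 18, 0, 2, 13]
Extract 24: [18, 5, 13, 0, 2, 24]
Extract 18: [13, 5, 2, 0, 18, 24]
Extract 13: [5, 0, 2, 13, 18, 24]
Extract 5: [2, 0, 5, 13, 18, 24]
Extract 2: [0, 2, 5, 13, 18, 24]


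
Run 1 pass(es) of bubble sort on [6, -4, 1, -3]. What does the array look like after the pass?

After pass 1: [-4, 1, -3, 6] (3 swaps)
Total swaps: 3


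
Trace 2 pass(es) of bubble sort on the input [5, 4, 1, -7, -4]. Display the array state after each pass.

After pass 1: [4, 1, -7, -4, 5] (4 swaps)
After pass 2: [1, -7, -4, 4, 5] (3 swaps)
Total swaps: 7


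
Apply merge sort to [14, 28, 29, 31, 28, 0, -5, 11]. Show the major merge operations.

Divide and conquer:
  Merge [14] + [28] -> [14, 28]
  Merge [29] + [31] -> [29, 31]
  Merge [14, 28] + [29, 31] -> [14, 28, 29, 31]
  Merge [28] + [0] -> [0, 28]
  Merge [-5] + [11] -> [-5, 11]
  Merge [0, 28] + [-5, 11] -> [-5, 0, 11, 28]
  Merge [14, 28, 29, 31] + [-5, 0, 11, 28] -> [-5, 0, 11, 14, 28, 28, 29, 31]


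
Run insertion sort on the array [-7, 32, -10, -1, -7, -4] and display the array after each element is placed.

First element -7 is already 'sorted'
Insert 32: shifted 0 elements -> [-7, 32, -10, -1, -7, -4]
Insert -10: shifted 2 elements -> [-10, -7, 32, -1, -7, -4]
Insert -1: shifted 1 elements -> [-10, -7, -1, 32, -7, -4]
Insert -7: shifted 2 elements -> [-10, -7, -7, -1, 32, -4]
Insert -4: shifted 2 elements -> [-10, -7, -7, -4, -1, 32]


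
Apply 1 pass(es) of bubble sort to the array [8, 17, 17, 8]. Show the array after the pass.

After pass 1: [8, 17, 8, 17] (1 swaps)
Total swaps: 1


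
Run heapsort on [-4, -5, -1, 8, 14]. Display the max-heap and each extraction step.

Build heap: [14, 8, -1, -4, -5]
Extract 14: [8, -4, -1, -5, 14]
Extract 8: [-1, -4, -5, 8, 14]
Extract -1: [-4, -5, -1, 8, 14]
Extract -4: [-5, -4, -1, 8, 14]


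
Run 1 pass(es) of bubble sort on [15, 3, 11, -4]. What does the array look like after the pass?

After pass 1: [3, 11, -4, 15] (3 swaps)
Total swaps: 3


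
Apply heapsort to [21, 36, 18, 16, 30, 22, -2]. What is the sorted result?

Build heap: [36, 30, 22, 16, 21, 18, -2]
Extract 36: [30, 21, 22, 16, -2, 18, 36]
Extract 30: [22, 21, 18, 16, -2, 30, 36]
Extract 22: [21, 16, 18, -2, 22, 30, 36]
Extract 21: [18, 16, -2, 21, 22, 30, 36]
Extract 18: [16, -2, 18, 21, 22, 30, 36]
Extract 16: [-2, 16, 18, 21, 22, 30, 36]


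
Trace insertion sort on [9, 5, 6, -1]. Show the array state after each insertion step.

First element 9 is already 'sorted'
Insert 5: shifted 1 elements -> [5, 9, 6, -1]
Insert 6: shifted 1 elements -> [5, 6, 9, -1]
Insert -1: shifted 3 elements -> [-1, 5, 6, 9]


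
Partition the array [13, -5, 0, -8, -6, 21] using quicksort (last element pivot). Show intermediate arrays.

Partition 1: pivot=21 at index 5 -> [13, -5, 0, -8, -6, 21]
Partition 2: pivot=-6 at index 1 -> [-8, -6, 0, 13, -5, 21]
Partition 3: pivot=-5 at index 2 -> [-8, -6, -5, 13, 0, 21]
Partition 4: pivot=0 at index 3 -> [-8, -6, -5, 0, 13, 21]


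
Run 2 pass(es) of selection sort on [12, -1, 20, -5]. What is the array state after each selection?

Pass 1: Select minimum -5 at index 3, swap -> [-5, -1, 20, 12]
Pass 2: Select minimum -1 at index 1, swap -> [-5, -1, 20, 12]


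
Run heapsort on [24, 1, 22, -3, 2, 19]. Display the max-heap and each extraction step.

Build heap: [24, 2, 22, -3, 1, 19]
Extract 24: [22, 2, 19, -3, 1, 24]
Extract 22: [19, 2, 1, -3, 22, 24]
Extract 19: [2, -3, 1, 19, 22, 24]
Extract 2: [1, -3, 2, 19, 22, 24]
Extract 1: [-3, 1, 2, 19, 22, 24]


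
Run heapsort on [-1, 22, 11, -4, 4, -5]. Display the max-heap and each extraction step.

Build heap: [22, 4, 11, -4, -1, -5]
Extract 22: [11, 4, -5, -4, -1, 22]
Extract 11: [4, -1, -5, -4, 11, 22]
Extract 4: [-1, -4, -5, 4, 11, 22]
Extract -1: [-4, -5, -1, 4, 11, 22]
Extract -4: [-5, -4, -1, 4, 11, 22]


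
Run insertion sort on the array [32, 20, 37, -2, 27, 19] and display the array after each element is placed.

First element 32 is already 'sorted'
Insert 20: shifted 1 elements -> [20, 32, 37, -2, 27, 19]
Insert 37: shifted 0 elements -> [20, 32, 37, -2, 27, 19]
Insert -2: shifted 3 elements -> [-2, 20, 32, 37, 27, 19]
Insert 27: shifted 2 elements -> [-2, 20, 27, 32, 37, 19]
Insert 19: shifted 4 elements -> [-2, 19, 20, 27, 32, 37]


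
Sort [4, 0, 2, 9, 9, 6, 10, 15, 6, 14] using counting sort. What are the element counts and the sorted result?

Count array: [1, 0, 1, 0, 1, 0, 2, 0, 0, 2, 1, 0, 0, 0, 1, 1]
(count[i] = number of elements equal to i)
Cumulative count: [1, 1, 2, 2, 3, 3, 5, 5, 5, 7, 8, 8, 8, 8, 9, 10]
Sorted: [0, 2, 4, 6, 6, 9, 9, 10, 14, 15]


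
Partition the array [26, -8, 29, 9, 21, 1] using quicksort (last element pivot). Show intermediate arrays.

Partition 1: pivot=1 at index 1 -> [-8, 1, 29, 9, 21, 26]
Partition 2: pivot=26 at index 4 -> [-8, 1, 9, 21, 26, 29]
Partition 3: pivot=21 at index 3 -> [-8, 1, 9, 21, 26, 29]


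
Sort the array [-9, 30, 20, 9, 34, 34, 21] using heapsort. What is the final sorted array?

Build heap: [34, 30, 34, 9, -9, 20, 21]
Extract 34: [34, 30, 21, 9, -9, 20, 34]
Extract 34: [30, 20, 21, 9, -9, 34, 34]
Extract 30: [21, 20, -9, 9, 30, 34, 34]
Extract 21: [20, 9, -9, 21, 30, 34, 34]
Extract 20: [9, -9, 20, 21, 30, 34, 34]
Extract 9: [-9, 9, 20, 21, 30, 34, 34]


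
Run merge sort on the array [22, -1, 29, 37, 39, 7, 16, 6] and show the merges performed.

Divide and conquer:
  Merge [22] + [-1] -> [-1, 22]
  Merge [29] + [37] -> [29, 37]
  Merge [-1, 22] + [29, 37] -> [-1, 22, 29, 37]
  Merge [39] + [7] -> [7, 39]
  Merge [16] + [6] -> [6, 16]
  Merge [7, 39] + [6, 16] -> [6, 7, 16, 39]
  Merge [-1, 22, 29, 37] + [6, 7, 16, 39] -> [-1, 6, 7, 16, 22, 29, 37, 39]


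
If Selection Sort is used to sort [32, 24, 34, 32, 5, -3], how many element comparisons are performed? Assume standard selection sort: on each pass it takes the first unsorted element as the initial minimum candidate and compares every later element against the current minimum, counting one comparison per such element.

Pass 1: scan indices 1..5 for the minimum = 5 comparison(s); min is -3, place at index 0 -> [-3, 24, 34, 32, 5, 32]
Pass 2: scan indices 2..5 for the minimum = 4 comparison(s); min is 5, place at index 1 -> [-3, 5, 34, 32, 24, 32]
Pass 3: scan indices 3..5 for the minimum = 3 comparison(s); min is 24, place at index 2 -> [-3, 5, 24, 32, 34, 32]
Pass 4: scan indices 4..5 for the minimum = 2 comparison(s); min is 32, place at index 3 -> [-3, 5, 24, 32, 34, 32]
Pass 5: scan indices 5..5 for the minimum = 1 comparison(s); min is 32, place at index 4 -> [-3, 5, 24, 32, 32, 34]
Selection sort always scans the whole unsorted suffix, so the count is (n-1) + (n-2) + ... + 1 = n(n-1)/2 = 6*5/2 = 15 regardless of the input order.
Total comparisons: 5 + 4 + 3 + 2 + 1 = 15


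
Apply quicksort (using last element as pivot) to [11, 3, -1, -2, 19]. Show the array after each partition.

Partition 1: pivot=19 at index 4 -> [11, 3, -1, -2, 19]
Partition 2: pivot=-2 at index 0 -> [-2, 3, -1, 11, 19]
Partition 3: pivot=11 at index 3 -> [-2, 3, -1, 11, 19]
Partition 4: pivot=-1 at index 1 -> [-2, -1, 3, 11, 19]


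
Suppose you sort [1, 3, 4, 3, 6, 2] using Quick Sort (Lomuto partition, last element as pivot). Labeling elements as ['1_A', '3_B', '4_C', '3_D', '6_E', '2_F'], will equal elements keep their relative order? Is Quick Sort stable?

Trace Quick Sort on the labeled array (the key is the number; the letter only tracks identity):
  Partition indices 0..5 around pivot 2_F -> [1_A, 2_F, 4_C, 3_D, 6_E, 3_B]
  Partition indices 2..5 around pivot 3_B -> [1_A, 2_F, 3_D, 3_B, 6_E, 4_C]
  Partition indices 4..5 around pivot 4_C -> [1_A, 2_F, 3_D, 3_B, 4_C, 6_E]
Final order: [1_A, 2_F, 3_D, 3_B, 4_C, 6_E]
Equal keys:
  value 3: originally 3_B, 3_D; after sorting 3_D, 3_B -> order changed
Equal keys were reordered, so Quick Sort is not stable: partition swaps elements across long distances and can reorder equal keys. (One such input is enough; an unstable sort may happen to preserve order on other inputs, but it gives no guarantee.)
Answer: Not stable


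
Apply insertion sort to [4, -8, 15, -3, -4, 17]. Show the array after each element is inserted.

First element 4 is already 'sorted'
Insert -8: shifted 1 elements -> [-8, 4, 15, -3, -4, 17]
Insert 15: shifted 0 elements -> [-8, 4, 15, -3, -4, 17]
Insert -3: shifted 2 elements -> [-8, -3, 4, 15, -4, 17]
Insert -4: shifted 3 elements -> [-8, -4, -3, 4, 15, 17]
Insert 17: shifted 0 elements -> [-8, -4, -3, 4, 15, 17]


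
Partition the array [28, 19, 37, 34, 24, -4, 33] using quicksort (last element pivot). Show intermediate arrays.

Partition 1: pivot=33 at index 4 -> [28, 19, 24, -4, 33, 34, 37]
Partition 2: pivot=-4 at index 0 -> [-4, 19, 24, 28, 33, 34, 37]
Partition 3: pivot=28 at index 3 -> [-4, 19, 24, 28, 33, 34, 37]
Partition 4: pivot=24 at index 2 -> [-4, 19, 24, 28, 33, 34, 37]
Partition 5: pivot=37 at index 6 -> [-4, 19, 24, 28, 33, 34, 37]


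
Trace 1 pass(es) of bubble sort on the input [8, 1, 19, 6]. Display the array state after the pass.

After pass 1: [1, 8, 6, 19] (2 swaps)
Total swaps: 2


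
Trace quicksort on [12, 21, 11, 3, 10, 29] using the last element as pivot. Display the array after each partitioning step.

Partition 1: pivot=29 at index 5 -> [12, 21, 11, 3, 10, 29]
Partition 2: pivot=10 at index 1 -> [3, 10, 11, 12, 21, 29]
Partition 3: pivot=21 at index 4 -> [3, 10, 11, 12, 21, 29]
Partition 4: pivot=12 at index 3 -> [3, 10, 11, 12, 21, 29]


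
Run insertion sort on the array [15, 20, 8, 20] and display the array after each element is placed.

First element 15 is already 'sorted'
Insert 20: shifted 0 elements -> [15, 20, 8, 20]
Insert 8: shifted 2 elements -> [8, 15, 20, 20]
Insert 20: shifted 0 elements -> [8, 15, 20, 20]


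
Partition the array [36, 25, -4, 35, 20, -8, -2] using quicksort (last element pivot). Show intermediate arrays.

Partition 1: pivot=-2 at index 2 -> [-4, -8, -2, 35, 20, 25, 36]
Partition 2: pivot=-8 at index 0 -> [-8, -4, -2, 35, 20, 25, 36]
Partition 3: pivot=36 at index 6 -> [-8, -4, -2, 35, 20, 25, 36]
Partition 4: pivot=25 at index 4 -> [-8, -4, -2, 20, 25, 35, 36]


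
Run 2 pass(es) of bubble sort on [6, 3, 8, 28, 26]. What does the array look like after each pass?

After pass 1: [3, 6, 8, 26, 28] (2 swaps)
After pass 2: [3, 6, 8, 26, 28] (0 swaps)
Total swaps: 2


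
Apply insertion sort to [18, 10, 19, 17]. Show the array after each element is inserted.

First element 18 is already 'sorted'
Insert 10: shifted 1 elements -> [10, 18, 19, 17]
Insert 19: shifted 0 elements -> [10, 18, 19, 17]
Insert 17: shifted 2 elements -> [10, 17, 18, 19]


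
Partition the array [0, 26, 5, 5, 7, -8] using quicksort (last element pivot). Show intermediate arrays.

Partition 1: pivot=-8 at index 0 -> [-8, 26, 5, 5, 7, 0]
Partition 2: pivot=0 at index 1 -> [-8, 0, 5, 5, 7, 26]
Partition 3: pivot=26 at index 5 -> [-8, 0, 5, 5, 7, 26]
Partition 4: pivot=7 at index 4 -> [-8, 0, 5, 5, 7, 26]
Partition 5: pivot=5 at index 3 -> [-8, 0, 5, 5, 7, 26]


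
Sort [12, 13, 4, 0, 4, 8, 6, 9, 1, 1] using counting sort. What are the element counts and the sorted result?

Count array: [1, 2, 0, 0, 2, 0, 1, 0, 1, 1, 0, 0, 1, 1]
(count[i] = number of elements equal to i)
Cumulative count: [1, 3, 3, 3, 5, 5, 6, 6, 7, 8, 8, 8, 9, 10]
Sorted: [0, 1, 1, 4, 4, 6, 8, 9, 12, 13]


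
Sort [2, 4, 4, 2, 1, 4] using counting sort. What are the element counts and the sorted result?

Count array: [0, 1, 2, 0, 3]
(count[i] = number of elements equal to i)
Cumulative count: [0, 1, 3, 3, 6]
Sorted: [1, 2, 2, 4, 4, 4]


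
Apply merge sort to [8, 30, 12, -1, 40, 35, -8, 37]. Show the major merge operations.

Divide and conquer:
  Merge [8] + [30] -> [8, 30]
  Merge [12] + [-1] -> [-1, 12]
  Merge [8, 30] + [-1, 12] -> [-1, 8, 12, 30]
  Merge [40] + [35] -> [35, 40]
  Merge [-8] + [37] -> [-8, 37]
  Merge [35, 40] + [-8, 37] -> [-8, 35, 37, 40]
  Merge [-1, 8, 12, 30] + [-8, 35, 37, 40] -> [-8, -1, 8, 12, 30, 35, 37, 40]


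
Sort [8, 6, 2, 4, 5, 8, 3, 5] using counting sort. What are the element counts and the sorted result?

Count array: [0, 0, 1, 1, 1, 2, 1, 0, 2]
(count[i] = number of elements equal to i)
Cumulative count: [0, 0, 1, 2, 3, 5, 6, 6, 8]
Sorted: [2, 3, 4, 5, 5, 6, 8, 8]


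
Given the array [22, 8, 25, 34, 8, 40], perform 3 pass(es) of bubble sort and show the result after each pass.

After pass 1: [8, 22, 25, 8, 34, 40] (2 swaps)
After pass 2: [8, 22, 8, 25, 34, 40] (1 swaps)
After pass 3: [8, 8, 22, 25, 34, 40] (1 swaps)
Total swaps: 4


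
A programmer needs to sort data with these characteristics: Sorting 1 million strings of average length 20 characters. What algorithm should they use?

Best choice: MSD radix sort or Mergesort
Reason: MSD radix sort is a non-comparison sort that buckets the strings by successive character positions, running in time proportional to the total number of characters examined rather than O(n log n) string comparisons; mergesort is a stable O(n log n)-comparison alternative that works for arbitrary variable-length keys


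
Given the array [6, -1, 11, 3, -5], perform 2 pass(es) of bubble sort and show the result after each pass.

After pass 1: [-1, 6, 3, -5, 11] (3 swaps)
After pass 2: [-1, 3, -5, 6, 11] (2 swaps)
Total swaps: 5


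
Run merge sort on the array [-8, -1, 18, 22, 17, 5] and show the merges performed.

Divide and conquer:
  Merge [-1] + [18] -> [-1, 18]
  Merge [-8] + [-1, 18] -> [-8, -1, 18]
  Merge [17] + [5] -> [5, 17]
  Merge [22] + [5, 17] -> [5, 17, 22]
  Merge [-8, -1, 18] + [5, 17, 22] -> [-8, -1, 5, 17, 18, 22]


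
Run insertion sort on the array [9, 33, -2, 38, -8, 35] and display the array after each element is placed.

First element 9 is already 'sorted'
Insert 33: shifted 0 elements -> [9, 33, -2, 38, -8, 35]
Insert -2: shifted 2 elements -> [-2, 9, 33, 38, -8, 35]
Insert 38: shifted 0 elements -> [-2, 9, 33, 38, -8, 35]
Insert -8: shifted 4 elements -> [-8, -2, 9, 33, 38, 35]
Insert 35: shifted 1 elements -> [-8, -2, 9, 33, 35, 38]


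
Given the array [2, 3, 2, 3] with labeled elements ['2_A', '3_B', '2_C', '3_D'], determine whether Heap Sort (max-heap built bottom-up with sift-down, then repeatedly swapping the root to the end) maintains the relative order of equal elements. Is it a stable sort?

Trace Heap Sort on the labeled array (the key is the number; the letter only tracks identity):
  Build max-heap: [3_B, 3_D, 2_C, 2_A]
  Swap root 3_B to index 3, re-heapify first 3 -> [3_D, 2_A, 2_C, 3_B]
  Swap root 3_D to index 2, re-heapify first 2 -> [2_C, 2_A, 3_D, 3_B]
  Swap root 2_C to index 1, re-heapify first 1 -> [2_A, 2_C, 3_D, 3_B]
Final order: [2_A, 2_C, 3_D, 3_B]
Equal keys:
  value 2: originally 2_A, 2_C; after sorting 2_A, 2_C -> order preserved
  value 3: originally 3_B, 3_D; after sorting 3_D, 3_B -> order changed
Equal keys were reordered, so Heap Sort is not stable: heap construction and root-to-end swaps move elements without regard to the original order of equal keys. (One such input is enough; an unstable sort may happen to preserve order on other inputs, but it gives no guarantee.)
Answer: Not stable


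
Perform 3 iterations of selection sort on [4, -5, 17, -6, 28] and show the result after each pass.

Pass 1: Select minimum -6 at index 3, swap -> [-6, -5, 17, 4, 28]
Pass 2: Select minimum -5 at index 1, swap -> [-6, -5, 17, 4, 28]
Pass 3: Select minimum 4 at index 3, swap -> [-6, -5, 4, 17, 28]


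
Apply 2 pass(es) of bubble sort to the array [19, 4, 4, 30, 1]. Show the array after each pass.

After pass 1: [4, 4, 19, 1, 30] (3 swaps)
After pass 2: [4, 4, 1, 19, 30] (1 swaps)
Total swaps: 4


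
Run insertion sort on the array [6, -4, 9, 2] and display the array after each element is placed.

First element 6 is already 'sorted'
Insert -4: shifted 1 elements -> [-4, 6, 9, 2]
Insert 9: shifted 0 elements -> [-4, 6, 9, 2]
Insert 2: shifted 2 elements -> [-4, 2, 6, 9]


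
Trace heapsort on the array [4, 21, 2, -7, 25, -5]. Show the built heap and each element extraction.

Build heap: [25, 21, 2, -7, 4, -5]
Extract 25: [21, 4, 2, -7, -5, 25]
Extract 21: [4, -5, 2, -7, 21, 25]
Extract 4: [2, -5, -7, 4, 21, 25]
Extract 2: [-5, -7, 2, 4, 21, 25]
Extract -5: [-7, -5, 2, 4, 21, 25]


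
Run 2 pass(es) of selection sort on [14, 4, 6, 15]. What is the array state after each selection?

Pass 1: Select minimum 4 at index 1, swap -> [4, 14, 6, 15]
Pass 2: Select minimum 6 at index 2, swap -> [4, 6, 14, 15]


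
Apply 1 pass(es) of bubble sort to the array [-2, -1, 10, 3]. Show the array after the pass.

After pass 1: [-2, -1, 3, 10] (1 swaps)
Total swaps: 1


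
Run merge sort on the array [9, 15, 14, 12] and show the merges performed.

Divide and conquer:
  Merge [9] + [15] -> [9, 15]
  Merge [14] + [12] -> [12, 14]
  Merge [9, 15] + [12, 14] -> [9, 12, 14, 15]


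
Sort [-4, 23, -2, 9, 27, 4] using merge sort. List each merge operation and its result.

Divide and conquer:
  Merge [23] + [-2] -> [-2, 23]
  Merge [-4] + [-2, 23] -> [-4, -2, 23]
  Merge [27] + [4] -> [4, 27]
  Merge [9] + [4, 27] -> [4, 9, 27]
  Merge [-4, -2, 23] + [4, 9, 27] -> [-4, -2, 4, 9, 23, 27]


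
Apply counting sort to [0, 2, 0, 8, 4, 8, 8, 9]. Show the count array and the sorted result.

Count array: [2, 0, 1, 0, 1, 0, 0, 0, 3, 1]
(count[i] = number of elements equal to i)
Cumulative count: [2, 2, 3, 3, 4, 4, 4, 4, 7, 8]
Sorted: [0, 0, 2, 4, 8, 8, 8, 9]


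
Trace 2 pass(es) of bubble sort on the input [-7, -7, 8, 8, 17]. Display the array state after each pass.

After pass 1: [-7, -7, 8, 8, 17] (0 swaps)
After pass 2: [-7, -7, 8, 8, 17] (0 swaps)
Total swaps: 0


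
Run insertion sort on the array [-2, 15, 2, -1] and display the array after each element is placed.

First element -2 is already 'sorted'
Insert 15: shifted 0 elements -> [-2, 15, 2, -1]
Insert 2: shifted 1 elements -> [-2, 2, 15, -1]
Insert -1: shifted 2 elements -> [-2, -1, 2, 15]


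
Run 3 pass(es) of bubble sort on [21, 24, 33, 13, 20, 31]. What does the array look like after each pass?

After pass 1: [21, 24, 13, 20, 31, 33] (3 swaps)
After pass 2: [21, 13, 20, 24, 31, 33] (2 swaps)
After pass 3: [13, 20, 21, 24, 31, 33] (2 swaps)
Total swaps: 7


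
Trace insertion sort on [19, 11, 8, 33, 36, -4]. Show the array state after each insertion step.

First element 19 is already 'sorted'
Insert 11: shifted 1 elements -> [11, 19, 8, 33, 36, -4]
Insert 8: shifted 2 elements -> [8, 11, 19, 33, 36, -4]
Insert 33: shifted 0 elements -> [8, 11, 19, 33, 36, -4]
Insert 36: shifted 0 elements -> [8, 11, 19, 33, 36, -4]
Insert -4: shifted 5 elements -> [-4, 8, 11, 19, 33, 36]


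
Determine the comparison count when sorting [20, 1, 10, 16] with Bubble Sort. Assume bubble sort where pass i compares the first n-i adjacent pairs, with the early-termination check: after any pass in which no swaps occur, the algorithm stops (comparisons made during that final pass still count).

Pass 1: compare adjacent pairs (0,1)..(2,3) = 3 comparison(s), 3 swap(s) -> [1, 10, 16, 20]
Pass 2: compare adjacent pairs (0,1)..(1,2) = 2 comparison(s), 0 swap(s) -> [1, 10, 16, 20]
No swaps in this pass, so bubble sort stops here.
Total comparisons: 3 + 2 = 5


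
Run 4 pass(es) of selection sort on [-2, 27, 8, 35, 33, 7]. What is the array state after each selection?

Pass 1: Select minimum -2 at index 0, swap -> [-2, 27, 8, 35, 33, 7]
Pass 2: Select minimum 7 at index 5, swap -> [-2, 7, 8, 35, 33, 27]
Pass 3: Select minimum 8 at index 2, swap -> [-2, 7, 8, 35, 33, 27]
Pass 4: Select minimum 27 at index 5, swap -> [-2, 7, 8, 27, 33, 35]


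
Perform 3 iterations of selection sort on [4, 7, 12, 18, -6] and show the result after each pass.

Pass 1: Select minimum -6 at index 4, swap -> [-6, 7, 12, 18, 4]
Pass 2: Select minimum 4 at index 4, swap -> [-6, 4, 12, 18, 7]
Pass 3: Select minimum 7 at index 4, swap -> [-6, 4, 7, 18, 12]


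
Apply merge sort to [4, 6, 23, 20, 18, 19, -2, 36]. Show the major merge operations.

Divide and conquer:
  Merge [4] + [6] -> [4, 6]
  Merge [23] + [20] -> [20, 23]
  Merge [4, 6] + [20, 23] -> [4, 6, 20, 23]
  Merge [18] + [19] -> [18, 19]
  Merge [-2] + [36] -> [-2, 36]
  Merge [18, 19] + [-2, 36] -> [-2, 18, 19, 36]
  Merge [4, 6, 20, 23] + [-2, 18, 19, 36] -> [-2, 4, 6, 18, 19, 20, 23, 36]


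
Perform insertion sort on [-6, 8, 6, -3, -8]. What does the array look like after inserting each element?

First element -6 is already 'sorted'
Insert 8: shifted 0 elements -> [-6, 8, 6, -3, -8]
Insert 6: shifted 1 elements -> [-6, 6, 8, -3, -8]
Insert -3: shifted 2 elements -> [-6, -3, 6, 8, -8]
Insert -8: shifted 4 elements -> [-8, -6, -3, 6, 8]


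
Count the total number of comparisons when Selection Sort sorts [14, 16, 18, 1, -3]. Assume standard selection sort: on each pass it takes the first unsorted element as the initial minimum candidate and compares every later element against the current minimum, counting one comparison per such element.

Pass 1: scan indices 1..4 for the minimum = 4 comparison(s); min is -3, place at index 0 -> [-3, 16, 18, 1, 14]
Pass 2: scan indices 2..4 for the minimum = 3 comparison(s); min is 1, place at index 1 -> [-3, 1, 18, 16, 14]
Pass 3: scan indices 3..4 for the minimum = 2 comparison(s); min is 14, place at index 2 -> [-3, 1, 14, 16, 18]
Pass 4: scan indices 4..4 for the minimum = 1 comparison(s); min is 16, place at index 3 -> [-3, 1, 14, 16, 18]
Selection sort always scans the whole unsorted suffix, so the count is (n-1) + (n-2) + ... + 1 = n(n-1)/2 = 5*4/2 = 10 regardless of the input order.
Total comparisons: 4 + 3 + 2 + 1 = 10


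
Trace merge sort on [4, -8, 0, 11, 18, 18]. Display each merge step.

Divide and conquer:
  Merge [-8] + [0] -> [-8, 0]
  Merge [4] + [-8, 0] -> [-8, 0, 4]
  Merge [18] + [18] -> [18, 18]
  Merge [11] + [18, 18] -> [11, 18, 18]
  Merge [-8, 0, 4] + [11, 18, 18] -> [-8, 0, 4, 11, 18, 18]


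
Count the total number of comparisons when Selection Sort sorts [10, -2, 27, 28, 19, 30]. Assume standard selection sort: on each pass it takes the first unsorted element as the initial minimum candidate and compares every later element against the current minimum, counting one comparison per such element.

Pass 1: scan indices 1..5 for the minimum = 5 comparison(s); min is -2, place at index 0 -> [-2, 10, 27, 28, 19, 30]
Pass 2: scan indices 2..5 for the minimum = 4 comparison(s); min is 10, place at index 1 -> [-2, 10, 27, 28, 19, 30]
Pass 3: scan indices 3..5 for the minimum = 3 comparison(s); min is 19, place at index 2 -> [-2, 10, 19, 28, 27, 30]
Pass 4: scan indices 4..5 for the minimum = 2 comparison(s); min is 27, place at index 3 -> [-2, 10, 19, 27, 28, 30]
Pass 5: scan indices 5..5 for the minimum = 1 comparison(s); min is 28, place at index 4 -> [-2, 10, 19, 27, 28, 30]
Selection sort always scans the whole unsorted suffix, so the count is (n-1) + (n-2) + ... + 1 = n(n-1)/2 = 6*5/2 = 15 regardless of the input order.
Total comparisons: 5 + 4 + 3 + 2 + 1 = 15


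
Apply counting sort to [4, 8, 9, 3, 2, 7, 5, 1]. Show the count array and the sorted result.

Count array: [0, 1, 1, 1, 1, 1, 0, 1, 1, 1]
(count[i] = number of elements equal to i)
Cumulative count: [0, 1, 2, 3, 4, 5, 5, 6, 7, 8]
Sorted: [1, 2, 3, 4, 5, 7, 8, 9]


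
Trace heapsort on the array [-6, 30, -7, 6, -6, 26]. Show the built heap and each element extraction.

Build heap: [30, 6, 26, -6, -6, -7]
Extract 30: [26, 6, -7, -6, -6, 30]
Extract 26: [6, -6, -7, -6, 26, 30]
Extract 6: [-6, -6, -7, 6, 26, 30]
Extract -6: [-6, -7, -6, 6, 26, 30]
Extract -6: [-7, -6, -6, 6, 26, 30]


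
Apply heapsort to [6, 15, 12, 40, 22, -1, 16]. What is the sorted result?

Build heap: [40, 22, 16, 15, 6, -1, 12]
Extract 40: [22, 15, 16, 12, 6, -1, 40]
Extract 22: [16, 15, -1, 12, 6, 22, 40]
Extract 16: [15, 12, -1, 6, 16, 22, 40]
Extract 15: [12, 6, -1, 15, 16, 22, 40]
Extract 12: [6, -1, 12, 15, 16, 22, 40]
Extract 6: [-1, 6, 12, 15, 16, 22, 40]


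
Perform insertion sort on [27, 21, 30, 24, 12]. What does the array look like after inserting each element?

First element 27 is already 'sorted'
Insert 21: shifted 1 elements -> [21, 27, 30, 24, 12]
Insert 30: shifted 0 elements -> [21, 27, 30, 24, 12]
Insert 24: shifted 2 elements -> [21, 24, 27, 30, 12]
Insert 12: shifted 4 elements -> [12, 21, 24, 27, 30]


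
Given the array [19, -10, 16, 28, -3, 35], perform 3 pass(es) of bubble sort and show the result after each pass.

After pass 1: [-10, 16, 19, -3, 28, 35] (3 swaps)
After pass 2: [-10, 16, -3, 19, 28, 35] (1 swaps)
After pass 3: [-10, -3, 16, 19, 28, 35] (1 swaps)
Total swaps: 5


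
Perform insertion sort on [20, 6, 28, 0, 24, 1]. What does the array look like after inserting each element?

First element 20 is already 'sorted'
Insert 6: shifted 1 elements -> [6, 20, 28, 0, 24, 1]
Insert 28: shifted 0 elements -> [6, 20, 28, 0, 24, 1]
Insert 0: shifted 3 elements -> [0, 6, 20, 28, 24, 1]
Insert 24: shifted 1 elements -> [0, 6, 20, 24, 28, 1]
Insert 1: shifted 4 elements -> [0, 1, 6, 20, 24, 28]


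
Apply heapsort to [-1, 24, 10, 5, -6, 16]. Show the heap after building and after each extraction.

Build heap: [24, 5, 16, -1, -6, 10]
Extract 24: [16, 5, 10, -1, -6, 24]
Extract 16: [10, 5, -6, -1, 16, 24]
Extract 10: [5, -1, -6, 10, 16, 24]
Extract 5: [-1, -6, 5, 10, 16, 24]
Extract -1: [-6, -1, 5, 10, 16, 24]


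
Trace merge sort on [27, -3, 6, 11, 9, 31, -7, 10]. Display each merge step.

Divide and conquer:
  Merge [27] + [-3] -> [-3, 27]
  Merge [6] + [11] -> [6, 11]
  Merge [-3, 27] + [6, 11] -> [-3, 6, 11, 27]
  Merge [9] + [31] -> [9, 31]
  Merge [-7] + [10] -> [-7, 10]
  Merge [9, 31] + [-7, 10] -> [-7, 9, 10, 31]
  Merge [-3, 6, 11, 27] + [-7, 9, 10, 31] -> [-7, -3, 6, 9, 10, 11, 27, 31]


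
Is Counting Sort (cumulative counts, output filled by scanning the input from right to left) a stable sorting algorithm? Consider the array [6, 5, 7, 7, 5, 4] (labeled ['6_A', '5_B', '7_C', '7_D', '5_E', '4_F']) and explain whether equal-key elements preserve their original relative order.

Trace Counting Sort on the labeled array (the key is the number; the letter only tracks identity):
  Counts for values 0..7: [0, 0, 0, 0, 1, 2, 1, 2]
  Cumulative counts: [0, 0, 0, 0, 1, 3, 4, 6]
  Scan right to left: place 4_F at output index 0
  Scan right to left: place 5_E at output index 2
  Scan right to left: place 7_D at output index 5
  Scan right to left: place 7_C at output index 4
  Scan right to left: place 5_B at output index 1
  Scan right to left: place 6_A at output index 3
  Output: [4_F, 5_B, 5_E, 6_A, 7_C, 7_D]
Equal keys:
  value 5: originally 5_B, 5_E; after sorting 5_B, 5_E -> order preserved
  value 7: originally 7_C, 7_D; after sorting 7_C, 7_D -> order preserved
All equal keys kept their original relative order. Counting Sort is stable: scanning the input right to left with decreasing cumulative counts places later duplicates at later output positions.
Answer: Stable


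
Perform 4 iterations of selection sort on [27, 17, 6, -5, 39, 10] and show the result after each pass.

Pass 1: Select minimum -5 at index 3, swap -> [-5, 17, 6, 27, 39, 10]
Pass 2: Select minimum 6 at index 2, swap -> [-5, 6, 17, 27, 39, 10]
Pass 3: Select minimum 10 at index 5, swap -> [-5, 6, 10, 27, 39, 17]
Pass 4: Select minimum 17 at index 5, swap -> [-5, 6, 10, 17, 39, 27]


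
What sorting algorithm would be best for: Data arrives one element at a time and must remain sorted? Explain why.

Best choice: Insertion sort
Reason: Insertion sort naturally handles online/streaming input by inserting each new element into sorted position


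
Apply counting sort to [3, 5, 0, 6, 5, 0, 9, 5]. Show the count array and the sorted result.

Count array: [2, 0, 0, 1, 0, 3, 1, 0, 0, 1]
(count[i] = number of elements equal to i)
Cumulative count: [2, 2, 2, 3, 3, 6, 7, 7, 7, 8]
Sorted: [0, 0, 3, 5, 5, 5, 6, 9]


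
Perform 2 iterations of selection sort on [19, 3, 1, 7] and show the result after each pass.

Pass 1: Select minimum 1 at index 2, swap -> [1, 3, 19, 7]
Pass 2: Select minimum 3 at index 1, swap -> [1, 3, 19, 7]


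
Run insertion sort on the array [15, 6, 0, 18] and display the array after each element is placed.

First element 15 is already 'sorted'
Insert 6: shifted 1 elements -> [6, 15, 0, 18]
Insert 0: shifted 2 elements -> [0, 6, 15, 18]
Insert 18: shifted 0 elements -> [0, 6, 15, 18]


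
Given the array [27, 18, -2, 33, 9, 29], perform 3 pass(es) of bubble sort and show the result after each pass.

After pass 1: [18, -2, 27, 9, 29, 33] (4 swaps)
After pass 2: [-2, 18, 9, 27, 29, 33] (2 swaps)
After pass 3: [-2, 9, 18, 27, 29, 33] (1 swaps)
Total swaps: 7


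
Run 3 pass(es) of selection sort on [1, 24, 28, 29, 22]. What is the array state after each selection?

Pass 1: Select minimum 1 at index 0, swap -> [1, 24, 28, 29, 22]
Pass 2: Select minimum 22 at index 4, swap -> [1, 22, 28, 29, 24]
Pass 3: Select minimum 24 at index 4, swap -> [1, 22, 24, 29, 28]


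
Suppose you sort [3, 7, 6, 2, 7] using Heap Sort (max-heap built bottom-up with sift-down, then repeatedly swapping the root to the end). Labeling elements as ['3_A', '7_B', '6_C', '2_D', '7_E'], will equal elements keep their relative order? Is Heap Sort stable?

Trace Heap Sort on the labeled array (the key is the number; the letter only tracks identity):
  Build max-heap: [7_B, 7_E, 6_C, 2_D, 3_A]
  Swap root 7_B to index 4, re-heapify first 4 -> [7_E, 3_A, 6_C, 2_D, 7_B]
  Swap root 7_E to index 3, re-heapify first 3 -> [6_C, 3_A, 2_D, 7_E, 7_B]
  Swap root 6_C to index 2, re-heapify first 2 -> [3_A, 2_D, 6_C, 7_E, 7_B]
  Swap root 3_A to index 1, re-heapify first 1 -> [2_D, 3_A, 6_C, 7_E, 7_B]
Final order: [2_D, 3_A, 6_C, 7_E, 7_B]
Equal keys:
  value 7: originally 7_B, 7_E; after sorting 7_E, 7_B -> order changed
Equal keys were reordered, so Heap Sort is not stable: heap construction and root-to-end swaps move elements without regard to the original order of equal keys. (One such input is enough; an unstable sort may happen to preserve order on other inputs, but it gives no guarantee.)
Answer: Not stable
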